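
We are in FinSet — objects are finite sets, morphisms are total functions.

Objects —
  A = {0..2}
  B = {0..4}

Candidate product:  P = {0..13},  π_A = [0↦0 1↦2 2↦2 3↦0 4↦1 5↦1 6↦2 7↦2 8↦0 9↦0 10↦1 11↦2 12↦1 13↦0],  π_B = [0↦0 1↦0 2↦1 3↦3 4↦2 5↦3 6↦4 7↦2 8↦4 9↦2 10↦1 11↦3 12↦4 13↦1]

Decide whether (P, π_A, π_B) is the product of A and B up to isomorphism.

Answer: NOT A VALID PRODUCT — |P|=14 ≠ |A|·|B|=15

Derivation:
|A|·|B| = 3·5 = 15;  |P| = 14
  → cardinalities differ; no bijection possible.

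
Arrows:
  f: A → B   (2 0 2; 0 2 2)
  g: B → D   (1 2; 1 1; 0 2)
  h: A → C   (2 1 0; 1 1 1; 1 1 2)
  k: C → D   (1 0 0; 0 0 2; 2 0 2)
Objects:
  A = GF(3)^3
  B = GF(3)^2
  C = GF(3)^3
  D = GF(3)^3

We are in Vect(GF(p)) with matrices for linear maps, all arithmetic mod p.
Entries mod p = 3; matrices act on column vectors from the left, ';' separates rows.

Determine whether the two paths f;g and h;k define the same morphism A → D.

Answer: COMMUTES

Derivation:
Along f;g (path 1):
  e0=⟨1,0,0⟩ f→⟨2,0⟩ g→⟨2,2,0⟩
  e1=⟨0,1,0⟩ f→⟨0,2⟩ g→⟨1,2,1⟩
  e2=⟨0,0,1⟩ f→⟨2,2⟩ g→⟨0,1,1⟩
  ⟦path⟧₁ = (2 1 0; 2 2 1; 0 1 1)
Along h;k (path 2):
  e0=⟨1,0,0⟩ h→⟨2,1,1⟩ k→⟨2,2,0⟩
  e1=⟨0,1,0⟩ h→⟨1,1,1⟩ k→⟨1,2,1⟩
  e2=⟨0,0,1⟩ h→⟨0,1,2⟩ k→⟨0,1,1⟩
  ⟦path⟧₂ = (2 1 0; 2 2 1; 0 1 1)
Equal? same morphism ✓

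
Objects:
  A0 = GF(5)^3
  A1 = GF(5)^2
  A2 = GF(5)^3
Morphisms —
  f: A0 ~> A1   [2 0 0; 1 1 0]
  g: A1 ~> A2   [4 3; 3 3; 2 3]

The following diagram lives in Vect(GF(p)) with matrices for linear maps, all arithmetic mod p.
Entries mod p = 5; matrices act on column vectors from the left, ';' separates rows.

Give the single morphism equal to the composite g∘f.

Answer: [1 3 0; 4 3 0; 2 3 0]

Work:
  e0=(1,0,0) f~>(2,1) g~>(1,4,2)
  e1=(0,1,0) f~>(0,1) g~>(3,3,3)
  e2=(0,0,1) f~>(0,0) g~>(0,0,0)
composite: [1 3 0; 4 3 0; 2 3 0]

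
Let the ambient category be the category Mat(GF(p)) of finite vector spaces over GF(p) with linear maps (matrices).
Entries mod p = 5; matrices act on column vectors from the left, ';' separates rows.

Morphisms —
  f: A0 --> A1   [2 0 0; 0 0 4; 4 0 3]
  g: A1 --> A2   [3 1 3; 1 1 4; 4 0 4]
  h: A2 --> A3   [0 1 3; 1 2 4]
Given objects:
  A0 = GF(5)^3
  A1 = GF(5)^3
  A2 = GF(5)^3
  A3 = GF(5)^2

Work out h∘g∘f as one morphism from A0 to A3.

Answer: [0 0 2; 0 0 3]

Trace:
  e0=[1,0,0] f-->[2,0,4] g-->[3,3,4] h-->[0,0]
  e1=[0,1,0] f-->[0,0,0] g-->[0,0,0] h-->[0,0]
  e2=[0,0,1] f-->[0,4,3] g-->[3,1,2] h-->[2,3]
composite: [0 0 2; 0 0 3]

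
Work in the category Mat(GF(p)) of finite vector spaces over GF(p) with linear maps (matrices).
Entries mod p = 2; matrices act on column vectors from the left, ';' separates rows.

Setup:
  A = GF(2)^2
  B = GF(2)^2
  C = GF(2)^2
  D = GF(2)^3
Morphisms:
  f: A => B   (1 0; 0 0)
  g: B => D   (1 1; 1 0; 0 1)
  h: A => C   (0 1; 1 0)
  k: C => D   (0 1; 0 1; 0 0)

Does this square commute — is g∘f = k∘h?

Answer: COMMUTES

Derivation:
Path 1 = f;g:
  e0=(1,0) f=>(1,0) g=>(1,1,0)
  e1=(0,1) f=>(0,0) g=>(0,0,0)
  composite₁ = (1 0; 1 0; 0 0)
Path 2 = h;k:
  e0=(1,0) h=>(0,1) k=>(1,1,0)
  e1=(0,1) h=>(1,0) k=>(0,0,0)
  composite₂ = (1 0; 1 0; 0 0)
Equal? same morphism ✓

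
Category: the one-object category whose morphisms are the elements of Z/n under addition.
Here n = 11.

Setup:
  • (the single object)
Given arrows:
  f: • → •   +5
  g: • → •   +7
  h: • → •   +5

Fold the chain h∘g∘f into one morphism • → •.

  0 +5≡5 +7≡1 +5≡6  (mod 11)
⟦path⟧: +6

Answer: +6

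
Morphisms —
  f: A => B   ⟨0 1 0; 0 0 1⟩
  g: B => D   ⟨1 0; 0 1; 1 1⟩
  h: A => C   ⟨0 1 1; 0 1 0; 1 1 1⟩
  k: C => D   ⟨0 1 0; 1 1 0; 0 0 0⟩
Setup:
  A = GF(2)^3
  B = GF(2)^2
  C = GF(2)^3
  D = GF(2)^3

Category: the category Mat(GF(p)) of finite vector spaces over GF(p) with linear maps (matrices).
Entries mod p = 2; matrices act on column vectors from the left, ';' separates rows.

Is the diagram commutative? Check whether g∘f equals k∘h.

1) trace f;g:
  e0=⟨1,0,0⟩ f=>⟨0,0⟩ g=>⟨0,0,0⟩
  e1=⟨0,1,0⟩ f=>⟨1,0⟩ g=>⟨1,0,1⟩
  e2=⟨0,0,1⟩ f=>⟨0,1⟩ g=>⟨0,1,1⟩
  ⟦path⟧₁ = ⟨0 1 0; 0 0 1; 0 1 1⟩
2) trace h;k:
  e0=⟨1,0,0⟩ h=>⟨0,0,1⟩ k=>⟨0,0,0⟩
  e1=⟨0,1,0⟩ h=>⟨1,1,1⟩ k=>⟨1,0,0⟩
  e2=⟨0,0,1⟩ h=>⟨1,0,1⟩ k=>⟨0,1,0⟩
  ⟦path⟧₂ = ⟨0 1 0; 0 0 1; 0 0 0⟩
Equal? differ; not commutative

Answer: DOES NOT COMMUTE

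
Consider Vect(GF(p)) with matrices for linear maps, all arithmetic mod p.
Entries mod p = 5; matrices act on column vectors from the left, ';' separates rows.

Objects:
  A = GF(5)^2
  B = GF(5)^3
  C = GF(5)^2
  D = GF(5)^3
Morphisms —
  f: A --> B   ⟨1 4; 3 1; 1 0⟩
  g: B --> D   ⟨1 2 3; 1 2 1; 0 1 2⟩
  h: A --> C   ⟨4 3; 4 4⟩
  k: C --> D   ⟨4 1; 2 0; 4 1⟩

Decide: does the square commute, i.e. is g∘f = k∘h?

1) trace f;g:
  e0=[1,0] f-->[1,3,1] g-->[0,3,0]
  e1=[0,1] f-->[4,1,0] g-->[1,1,1]
  ⟦path⟧₁ = ⟨0 1; 3 1; 0 1⟩
2) trace h;k:
  e0=[1,0] h-->[4,4] k-->[0,3,0]
  e1=[0,1] h-->[3,4] k-->[1,1,1]
  ⟦path⟧₂ = ⟨0 1; 3 1; 0 1⟩
Equal? equal; square commutes

Answer: COMMUTES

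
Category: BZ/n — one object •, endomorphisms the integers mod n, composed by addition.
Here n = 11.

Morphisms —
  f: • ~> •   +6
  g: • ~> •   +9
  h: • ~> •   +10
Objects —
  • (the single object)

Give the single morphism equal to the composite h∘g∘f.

  0 +6≡6 +9≡4 +10≡3  (mod 11)
result: +3

Answer: +3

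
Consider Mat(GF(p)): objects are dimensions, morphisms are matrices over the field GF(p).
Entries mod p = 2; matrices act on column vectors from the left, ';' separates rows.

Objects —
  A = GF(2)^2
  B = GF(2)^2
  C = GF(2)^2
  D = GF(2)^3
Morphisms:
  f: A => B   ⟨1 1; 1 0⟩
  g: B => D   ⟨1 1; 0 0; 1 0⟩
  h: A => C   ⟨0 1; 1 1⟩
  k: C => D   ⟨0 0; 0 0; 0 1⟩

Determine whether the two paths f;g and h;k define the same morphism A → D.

Answer: DOES NOT COMMUTE

Derivation:
Along f;g (path 1):
  e0=(1,0) f=>(1,1) g=>(0,0,1)
  e1=(0,1) f=>(1,0) g=>(1,0,1)
  ⟦path⟧₁ = ⟨0 1; 0 0; 1 1⟩
Along h;k (path 2):
  e0=(1,0) h=>(0,1) k=>(0,0,1)
  e1=(0,1) h=>(1,1) k=>(0,0,1)
  ⟦path⟧₂ = ⟨0 0; 0 0; 1 1⟩
Equal? NO — does not commute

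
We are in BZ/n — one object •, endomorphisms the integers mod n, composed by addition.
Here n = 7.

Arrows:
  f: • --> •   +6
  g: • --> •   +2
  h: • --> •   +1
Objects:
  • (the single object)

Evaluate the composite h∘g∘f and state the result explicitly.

  0 +6≡6 +2≡1 +1≡2  (mod 7)
result: +2

Answer: +2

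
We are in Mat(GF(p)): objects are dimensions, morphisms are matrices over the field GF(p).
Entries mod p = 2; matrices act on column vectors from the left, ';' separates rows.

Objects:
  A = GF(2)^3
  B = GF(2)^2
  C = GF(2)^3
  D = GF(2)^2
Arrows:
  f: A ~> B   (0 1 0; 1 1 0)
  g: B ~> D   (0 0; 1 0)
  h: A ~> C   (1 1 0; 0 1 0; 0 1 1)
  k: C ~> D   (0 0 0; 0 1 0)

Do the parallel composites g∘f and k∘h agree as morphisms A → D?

Answer: COMMUTES

Work:
Path 1 = f;g:
  e0=⟨1,0,0⟩ f~>⟨0,1⟩ g~>⟨0,0⟩
  e1=⟨0,1,0⟩ f~>⟨1,1⟩ g~>⟨0,1⟩
  e2=⟨0,0,1⟩ f~>⟨0,0⟩ g~>⟨0,0⟩
  composite₁ = (0 0 0; 0 1 0)
Path 2 = h;k:
  e0=⟨1,0,0⟩ h~>⟨1,0,0⟩ k~>⟨0,0⟩
  e1=⟨0,1,0⟩ h~>⟨1,1,1⟩ k~>⟨0,1⟩
  e2=⟨0,0,1⟩ h~>⟨0,0,1⟩ k~>⟨0,0⟩
  composite₂ = (0 0 0; 0 1 0)
Equal? YES — commutes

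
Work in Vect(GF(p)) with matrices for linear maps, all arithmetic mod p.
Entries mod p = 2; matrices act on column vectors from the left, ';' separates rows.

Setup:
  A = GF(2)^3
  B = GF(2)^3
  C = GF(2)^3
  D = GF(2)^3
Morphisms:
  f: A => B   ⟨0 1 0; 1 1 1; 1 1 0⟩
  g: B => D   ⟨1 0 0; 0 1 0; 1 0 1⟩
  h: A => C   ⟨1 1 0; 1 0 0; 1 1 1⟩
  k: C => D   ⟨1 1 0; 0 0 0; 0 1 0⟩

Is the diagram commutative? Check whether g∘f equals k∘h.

1) trace f;g:
  e0=[1,0,0] f=>[0,1,1] g=>[0,1,1]
  e1=[0,1,0] f=>[1,1,1] g=>[1,1,0]
  e2=[0,0,1] f=>[0,1,0] g=>[0,1,0]
  composite₁ = ⟨0 1 0; 1 1 1; 1 0 0⟩
2) trace h;k:
  e0=[1,0,0] h=>[1,1,1] k=>[0,0,1]
  e1=[0,1,0] h=>[1,0,1] k=>[1,0,0]
  e2=[0,0,1] h=>[0,0,1] k=>[0,0,0]
  composite₂ = ⟨0 1 0; 0 0 0; 1 0 0⟩
Equal? distinct morphisms ✗

Answer: DOES NOT COMMUTE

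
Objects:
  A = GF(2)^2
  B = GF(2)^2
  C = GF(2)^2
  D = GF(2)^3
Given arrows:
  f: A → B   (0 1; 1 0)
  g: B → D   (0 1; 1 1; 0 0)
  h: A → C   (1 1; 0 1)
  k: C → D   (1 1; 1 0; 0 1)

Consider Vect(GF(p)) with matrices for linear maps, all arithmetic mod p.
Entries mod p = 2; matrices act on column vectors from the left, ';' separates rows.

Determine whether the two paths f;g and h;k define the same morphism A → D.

Along f;g (path 1):
  e0=[1,0] f→[0,1] g→[1,1,0]
  e1=[0,1] f→[1,0] g→[0,1,0]
  composite₁ = (1 0; 1 1; 0 0)
Along h;k (path 2):
  e0=[1,0] h→[1,0] k→[1,1,0]
  e1=[0,1] h→[1,1] k→[0,1,1]
  composite₂ = (1 0; 1 1; 0 1)
Equal? distinct morphisms ✗

Answer: DOES NOT COMMUTE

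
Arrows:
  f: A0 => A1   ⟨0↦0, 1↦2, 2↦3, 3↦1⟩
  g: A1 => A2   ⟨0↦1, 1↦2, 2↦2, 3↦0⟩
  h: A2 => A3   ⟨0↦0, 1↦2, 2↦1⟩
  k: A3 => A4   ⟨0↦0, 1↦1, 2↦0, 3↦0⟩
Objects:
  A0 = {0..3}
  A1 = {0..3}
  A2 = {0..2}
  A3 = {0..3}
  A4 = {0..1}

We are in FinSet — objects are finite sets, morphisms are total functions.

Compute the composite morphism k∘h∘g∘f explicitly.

  0 f=>0 g=>1 h=>2 k=>0
  1 f=>2 g=>2 h=>1 k=>1
  2 f=>3 g=>0 h=>0 k=>0
  3 f=>1 g=>2 h=>1 k=>1
result: ⟨0↦0, 1↦1, 2↦0, 3↦1⟩

Answer: ⟨0↦0, 1↦1, 2↦0, 3↦1⟩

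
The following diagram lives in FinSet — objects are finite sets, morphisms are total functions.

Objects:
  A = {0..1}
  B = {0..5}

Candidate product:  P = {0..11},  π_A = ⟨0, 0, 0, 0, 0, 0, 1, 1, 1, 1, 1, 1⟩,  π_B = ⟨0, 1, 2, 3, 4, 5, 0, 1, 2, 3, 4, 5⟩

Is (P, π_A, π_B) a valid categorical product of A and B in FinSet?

Answer: VALID PRODUCT

Work:
|A|·|B| = 2·6 = 12;  |P| = 12
Check the pairing map k ↦ (π_A(k), π_B(k)):
  0 -> (0,0)
  1 -> (0,1)
  2 -> (0,2)
  3 -> (0,3)
  4 -> (0,4)
  5 -> (0,5)
  6 -> (1,0)
  7 -> (1,1)
  8 -> (1,2)
  9 -> (1,3)
  10 -> (1,4)
  11 -> (1,5)
distinct pairs in image: 12 / 12 needed
  → bijection onto A×B; projections well-typed.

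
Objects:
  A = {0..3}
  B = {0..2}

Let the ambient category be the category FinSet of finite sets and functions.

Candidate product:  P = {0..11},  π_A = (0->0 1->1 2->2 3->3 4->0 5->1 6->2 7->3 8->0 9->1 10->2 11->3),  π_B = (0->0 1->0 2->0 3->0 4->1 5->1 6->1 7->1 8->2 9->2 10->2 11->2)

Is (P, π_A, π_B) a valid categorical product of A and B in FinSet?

|A|·|B| = 4·3 = 12;  |P| = 12
Check the pairing map k ↦ (π_A(k), π_B(k)):
  0 -> (0,0)
  1 -> (1,0)
  2 -> (2,0)
  3 -> (3,0)
  4 -> (0,1)
  5 -> (1,1)
  6 -> (2,1)
  7 -> (3,1)
  8 -> (0,2)
  9 -> (1,2)
  10 -> (2,2)
  11 -> (3,2)
distinct pairs in image: 12 / 12 needed
  → bijection onto A×B; projections well-typed.

Answer: VALID PRODUCT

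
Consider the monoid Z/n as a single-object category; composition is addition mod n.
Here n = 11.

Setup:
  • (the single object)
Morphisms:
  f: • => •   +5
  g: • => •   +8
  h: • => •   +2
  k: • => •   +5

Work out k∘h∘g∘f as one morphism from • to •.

  0 +5≡5 +8≡2 +2≡4 +5≡9  (mod 11)
composite: +9

Answer: +9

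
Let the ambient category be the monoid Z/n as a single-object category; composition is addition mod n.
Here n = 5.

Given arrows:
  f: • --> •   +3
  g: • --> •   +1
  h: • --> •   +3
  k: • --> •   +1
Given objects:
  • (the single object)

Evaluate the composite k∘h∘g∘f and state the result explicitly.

Answer: +3

Derivation:
  0 +3≡3 +1≡4 +3≡2 +1≡3  (mod 5)
⟦path⟧: +3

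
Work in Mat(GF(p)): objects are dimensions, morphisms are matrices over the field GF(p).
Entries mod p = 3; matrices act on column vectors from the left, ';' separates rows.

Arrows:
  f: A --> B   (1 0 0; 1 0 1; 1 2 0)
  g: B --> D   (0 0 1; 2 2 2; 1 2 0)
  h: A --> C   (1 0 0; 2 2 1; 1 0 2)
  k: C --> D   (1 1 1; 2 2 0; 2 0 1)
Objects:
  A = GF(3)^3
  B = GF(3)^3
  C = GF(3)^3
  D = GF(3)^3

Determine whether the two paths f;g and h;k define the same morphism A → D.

Along f;g (path 1):
  e0=(1,0,0) f-->(1,1,1) g-->(1,0,0)
  e1=(0,1,0) f-->(0,0,2) g-->(2,1,0)
  e2=(0,0,1) f-->(0,1,0) g-->(0,2,2)
  composite₁ = (1 2 0; 0 1 2; 0 0 2)
Along h;k (path 2):
  e0=(1,0,0) h-->(1,2,1) k-->(1,0,0)
  e1=(0,1,0) h-->(0,2,0) k-->(2,1,0)
  e2=(0,0,1) h-->(0,1,2) k-->(0,2,2)
  composite₂ = (1 2 0; 0 1 2; 0 0 2)
Equal? same morphism ✓

Answer: COMMUTES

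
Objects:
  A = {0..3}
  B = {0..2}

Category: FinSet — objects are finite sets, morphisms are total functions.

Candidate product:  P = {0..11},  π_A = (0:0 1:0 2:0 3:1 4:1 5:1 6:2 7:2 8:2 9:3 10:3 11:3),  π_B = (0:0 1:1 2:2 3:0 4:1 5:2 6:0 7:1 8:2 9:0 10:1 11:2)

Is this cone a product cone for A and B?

|A|·|B| = 4·3 = 12;  |P| = 12
Check the pairing map k ↦ (π_A(k), π_B(k)):
  0 : (0,0)
  1 : (0,1)
  2 : (0,2)
  3 : (1,0)
  4 : (1,1)
  5 : (1,2)
  6 : (2,0)
  7 : (2,1)
  8 : (2,2)
  9 : (3,0)
  10 : (3,1)
  11 : (3,2)
distinct pairs in image: 12 / 12 needed
  → bijection onto A×B; projections well-typed.

Answer: VALID PRODUCT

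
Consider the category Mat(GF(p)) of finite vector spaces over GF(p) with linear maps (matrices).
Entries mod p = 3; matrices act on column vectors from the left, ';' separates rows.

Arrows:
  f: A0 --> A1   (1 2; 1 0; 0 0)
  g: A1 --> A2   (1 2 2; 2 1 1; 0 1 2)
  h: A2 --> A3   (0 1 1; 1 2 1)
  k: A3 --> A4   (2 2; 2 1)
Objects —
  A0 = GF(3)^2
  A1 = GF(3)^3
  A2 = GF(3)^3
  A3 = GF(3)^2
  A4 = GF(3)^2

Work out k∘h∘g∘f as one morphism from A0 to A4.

  e0=[1,0] f-->[1,1,0] g-->[0,0,1] h-->[1,1] k-->[1,0]
  e1=[0,1] f-->[2,0,0] g-->[2,1,0] h-->[1,1] k-->[1,0]
⟦path⟧: (1 1; 0 0)

Answer: (1 1; 0 0)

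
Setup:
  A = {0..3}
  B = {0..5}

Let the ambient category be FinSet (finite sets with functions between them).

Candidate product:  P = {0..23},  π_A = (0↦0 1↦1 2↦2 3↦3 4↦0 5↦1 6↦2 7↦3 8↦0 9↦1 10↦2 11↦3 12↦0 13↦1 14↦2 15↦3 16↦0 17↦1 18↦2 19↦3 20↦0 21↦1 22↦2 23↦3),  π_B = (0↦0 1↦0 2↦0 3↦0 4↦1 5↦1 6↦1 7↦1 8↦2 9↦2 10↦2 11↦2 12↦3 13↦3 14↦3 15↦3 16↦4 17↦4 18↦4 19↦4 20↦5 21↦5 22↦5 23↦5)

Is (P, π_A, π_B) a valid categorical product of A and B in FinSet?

|A|·|B| = 4·6 = 24;  |P| = 24
Check the pairing map k ↦ (π_A(k), π_B(k)):
  0 ↦ (0,0)
  1 ↦ (1,0)
  2 ↦ (2,0)
  3 ↦ (3,0)
  4 ↦ (0,1)
  5 ↦ (1,1)
  6 ↦ (2,1)
  7 ↦ (3,1)
  8 ↦ (0,2)
  9 ↦ (1,2)
  10 ↦ (2,2)
  11 ↦ (3,2)
  12 ↦ (0,3)
  13 ↦ (1,3)
  14 ↦ (2,3)
  15 ↦ (3,3)
  16 ↦ (0,4)
  17 ↦ (1,4)
  18 ↦ (2,4)
  19 ↦ (3,4)
  20 ↦ (0,5)
  21 ↦ (1,5)
  22 ↦ (2,5)
  23 ↦ (3,5)
distinct pairs in image: 24 / 24 needed
  → bijection onto A×B; projections well-typed.

Answer: VALID PRODUCT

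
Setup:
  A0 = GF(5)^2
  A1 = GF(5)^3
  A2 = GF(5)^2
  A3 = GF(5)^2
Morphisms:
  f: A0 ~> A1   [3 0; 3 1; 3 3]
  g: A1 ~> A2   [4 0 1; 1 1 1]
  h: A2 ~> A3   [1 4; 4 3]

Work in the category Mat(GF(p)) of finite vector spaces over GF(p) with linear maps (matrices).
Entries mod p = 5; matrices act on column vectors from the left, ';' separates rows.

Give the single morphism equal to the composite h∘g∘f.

Answer: [1 4; 2 4]

Derivation:
  e0=⟨1,0⟩ f~>⟨3,3,3⟩ g~>⟨0,4⟩ h~>⟨1,2⟩
  e1=⟨0,1⟩ f~>⟨0,1,3⟩ g~>⟨3,4⟩ h~>⟨4,4⟩
result: [1 4; 2 4]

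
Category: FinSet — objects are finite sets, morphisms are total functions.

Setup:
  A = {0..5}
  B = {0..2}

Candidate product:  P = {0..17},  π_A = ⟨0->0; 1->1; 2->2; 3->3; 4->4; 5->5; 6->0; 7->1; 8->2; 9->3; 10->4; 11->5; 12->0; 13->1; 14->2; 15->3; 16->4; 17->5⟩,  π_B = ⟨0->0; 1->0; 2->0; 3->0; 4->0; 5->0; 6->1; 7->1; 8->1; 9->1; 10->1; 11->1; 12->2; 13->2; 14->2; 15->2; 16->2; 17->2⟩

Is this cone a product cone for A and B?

|A|·|B| = 6·3 = 18;  |P| = 18
Check the pairing map k ↦ (π_A(k), π_B(k)):
  0 -> (0,0)
  1 -> (1,0)
  2 -> (2,0)
  3 -> (3,0)
  4 -> (4,0)
  5 -> (5,0)
  6 -> (0,1)
  7 -> (1,1)
  8 -> (2,1)
  9 -> (3,1)
  10 -> (4,1)
  11 -> (5,1)
  12 -> (0,2)
  13 -> (1,2)
  14 -> (2,2)
  15 -> (3,2)
  16 -> (4,2)
  17 -> (5,2)
distinct pairs in image: 18 / 18 needed
  → bijection onto A×B; projections well-typed.

Answer: VALID PRODUCT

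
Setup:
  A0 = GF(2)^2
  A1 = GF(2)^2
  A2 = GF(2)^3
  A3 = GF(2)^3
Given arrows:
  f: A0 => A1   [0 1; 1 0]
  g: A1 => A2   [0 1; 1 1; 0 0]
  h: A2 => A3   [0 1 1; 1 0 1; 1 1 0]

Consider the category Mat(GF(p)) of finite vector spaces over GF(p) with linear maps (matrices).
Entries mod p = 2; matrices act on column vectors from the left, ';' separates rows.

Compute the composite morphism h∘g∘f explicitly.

Answer: [1 1; 1 0; 0 1]

Trace:
  e0=(1,0) f=>(0,1) g=>(1,1,0) h=>(1,1,0)
  e1=(0,1) f=>(1,0) g=>(0,1,0) h=>(1,0,1)
result: [1 1; 1 0; 0 1]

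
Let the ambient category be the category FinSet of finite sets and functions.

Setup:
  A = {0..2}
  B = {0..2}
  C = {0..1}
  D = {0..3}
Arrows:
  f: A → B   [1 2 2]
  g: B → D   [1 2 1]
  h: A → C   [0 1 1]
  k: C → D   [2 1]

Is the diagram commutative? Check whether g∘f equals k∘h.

Path 1 = f;g:
  0 f→1 g→2
  1 f→2 g→1
  2 f→2 g→1
  composite₁ = [2 1 1]
Path 2 = h;k:
  0 h→0 k→2
  1 h→1 k→1
  2 h→1 k→1
  composite₂ = [2 1 1]
Equal? same morphism ✓

Answer: COMMUTES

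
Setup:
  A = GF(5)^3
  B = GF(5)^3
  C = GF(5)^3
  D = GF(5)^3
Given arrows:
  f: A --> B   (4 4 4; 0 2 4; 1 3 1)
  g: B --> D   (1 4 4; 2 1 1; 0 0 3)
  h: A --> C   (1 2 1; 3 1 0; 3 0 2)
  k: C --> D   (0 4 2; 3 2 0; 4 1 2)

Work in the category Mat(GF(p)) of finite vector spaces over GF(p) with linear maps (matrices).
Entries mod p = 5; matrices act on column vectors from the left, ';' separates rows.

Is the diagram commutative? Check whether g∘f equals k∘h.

1) trace f;g:
  e0=⟨1,0,0⟩ f-->⟨4,0,1⟩ g-->⟨3,4,3⟩
  e1=⟨0,1,0⟩ f-->⟨4,2,3⟩ g-->⟨4,3,4⟩
  e2=⟨0,0,1⟩ f-->⟨4,4,1⟩ g-->⟨4,3,3⟩
  result₁ = (3 4 4; 4 3 3; 3 4 3)
2) trace h;k:
  e0=⟨1,0,0⟩ h-->⟨1,3,3⟩ k-->⟨3,4,3⟩
  e1=⟨0,1,0⟩ h-->⟨2,1,0⟩ k-->⟨4,3,4⟩
  e2=⟨0,0,1⟩ h-->⟨1,0,2⟩ k-->⟨4,3,3⟩
  result₂ = (3 4 4; 4 3 3; 3 4 3)
Equal? YES — commutes

Answer: COMMUTES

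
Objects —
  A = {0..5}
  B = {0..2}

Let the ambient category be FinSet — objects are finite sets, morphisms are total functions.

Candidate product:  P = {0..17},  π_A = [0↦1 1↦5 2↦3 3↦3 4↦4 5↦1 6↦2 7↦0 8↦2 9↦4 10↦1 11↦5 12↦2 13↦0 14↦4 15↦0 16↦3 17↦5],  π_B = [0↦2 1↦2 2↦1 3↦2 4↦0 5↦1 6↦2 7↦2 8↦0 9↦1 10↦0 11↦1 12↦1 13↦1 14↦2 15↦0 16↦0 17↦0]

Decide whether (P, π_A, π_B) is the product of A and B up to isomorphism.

|A|·|B| = 6·3 = 18;  |P| = 18
Check the pairing map k ↦ (π_A(k), π_B(k)):
  0 ↦ (1,2)
  1 ↦ (5,2)
  2 ↦ (3,1)
  3 ↦ (3,2)
  4 ↦ (4,0)
  5 ↦ (1,1)
  6 ↦ (2,2)
  7 ↦ (0,2)
  8 ↦ (2,0)
  9 ↦ (4,1)
  10 ↦ (1,0)
  11 ↦ (5,1)
  12 ↦ (2,1)
  13 ↦ (0,1)
  14 ↦ (4,2)
  15 ↦ (0,0)
  16 ↦ (3,0)
  17 ↦ (5,0)
distinct pairs in image: 18 / 18 needed
  → bijection onto A×B; projections well-typed.

Answer: VALID PRODUCT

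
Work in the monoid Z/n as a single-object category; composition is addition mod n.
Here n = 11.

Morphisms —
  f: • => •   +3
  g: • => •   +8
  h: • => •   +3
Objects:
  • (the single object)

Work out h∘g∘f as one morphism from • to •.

  0 +3≡3 +8≡0 +3≡3  (mod 11)
⟦path⟧: +3

Answer: +3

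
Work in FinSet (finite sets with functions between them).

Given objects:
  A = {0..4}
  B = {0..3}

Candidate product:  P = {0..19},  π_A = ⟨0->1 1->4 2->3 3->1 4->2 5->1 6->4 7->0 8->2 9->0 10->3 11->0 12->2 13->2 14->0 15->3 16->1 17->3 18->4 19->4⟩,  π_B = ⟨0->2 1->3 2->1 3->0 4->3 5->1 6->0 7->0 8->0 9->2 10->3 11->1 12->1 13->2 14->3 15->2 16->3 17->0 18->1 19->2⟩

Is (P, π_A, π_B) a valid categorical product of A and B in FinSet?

|A|·|B| = 5·4 = 20;  |P| = 20
Check the pairing map k ↦ (π_A(k), π_B(k)):
  0 -> (1,2)
  1 -> (4,3)
  2 -> (3,1)
  3 -> (1,0)
  4 -> (2,3)
  5 -> (1,1)
  6 -> (4,0)
  7 -> (0,0)
  8 -> (2,0)
  9 -> (0,2)
  10 -> (3,3)
  11 -> (0,1)
  12 -> (2,1)
  13 -> (2,2)
  14 -> (0,3)
  15 -> (3,2)
  16 -> (1,3)
  17 -> (3,0)
  18 -> (4,1)
  19 -> (4,2)
distinct pairs in image: 20 / 20 needed
  → bijection onto A×B; projections well-typed.

Answer: VALID PRODUCT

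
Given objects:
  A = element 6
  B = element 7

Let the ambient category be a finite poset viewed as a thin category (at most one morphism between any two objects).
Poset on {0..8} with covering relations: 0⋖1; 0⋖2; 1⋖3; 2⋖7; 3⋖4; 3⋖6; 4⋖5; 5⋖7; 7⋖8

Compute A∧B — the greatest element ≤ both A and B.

Common predecessors of 6,7: {0,1,3}
  0 <= 3
  1 <= 3
  3 <= 3
glb = 3

Answer: A∧B = 3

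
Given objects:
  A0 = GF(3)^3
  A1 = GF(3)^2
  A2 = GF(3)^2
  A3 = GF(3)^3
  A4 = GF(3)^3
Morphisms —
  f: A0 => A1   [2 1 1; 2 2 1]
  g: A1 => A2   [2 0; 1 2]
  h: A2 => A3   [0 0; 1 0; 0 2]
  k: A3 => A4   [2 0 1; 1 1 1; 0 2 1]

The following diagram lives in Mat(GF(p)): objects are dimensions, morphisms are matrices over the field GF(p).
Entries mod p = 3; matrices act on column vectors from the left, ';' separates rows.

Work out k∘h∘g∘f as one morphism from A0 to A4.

Answer: [0 1 0; 1 0 2; 2 2 1]

Trace:
  e0=[1,0,0] f=>[2,2] g=>[1,0] h=>[0,1,0] k=>[0,1,2]
  e1=[0,1,0] f=>[1,2] g=>[2,2] h=>[0,2,1] k=>[1,0,2]
  e2=[0,0,1] f=>[1,1] g=>[2,0] h=>[0,2,0] k=>[0,2,1]
composite: [0 1 0; 1 0 2; 2 2 1]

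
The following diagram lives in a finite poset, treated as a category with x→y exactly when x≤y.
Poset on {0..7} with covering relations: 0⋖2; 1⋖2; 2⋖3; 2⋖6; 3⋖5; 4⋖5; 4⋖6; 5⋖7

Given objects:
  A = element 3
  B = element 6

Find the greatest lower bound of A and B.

Lower bounds of A=3 and B=6: {0,1,2}
  0 ⊑ 2
  1 ⊑ 2
  2 ⊑ 2
glb = 2

Answer: A∧B = 2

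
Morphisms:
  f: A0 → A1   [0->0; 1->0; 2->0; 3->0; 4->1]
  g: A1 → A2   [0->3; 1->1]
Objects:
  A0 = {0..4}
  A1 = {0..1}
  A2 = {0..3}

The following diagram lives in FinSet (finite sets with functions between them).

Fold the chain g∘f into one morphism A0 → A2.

Answer: [0->3; 1->3; 2->3; 3->3; 4->1]

Derivation:
  0 f→0 g→3
  1 f→0 g→3
  2 f→0 g→3
  3 f→0 g→3
  4 f→1 g→1
⟦path⟧: [0->3; 1->3; 2->3; 3->3; 4->1]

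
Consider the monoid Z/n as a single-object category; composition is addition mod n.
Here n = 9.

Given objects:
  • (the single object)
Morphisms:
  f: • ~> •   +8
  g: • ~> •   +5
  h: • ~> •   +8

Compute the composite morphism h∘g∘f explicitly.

  0 +8≡8 +5≡4 +8≡3  (mod 9)
result: +3

Answer: +3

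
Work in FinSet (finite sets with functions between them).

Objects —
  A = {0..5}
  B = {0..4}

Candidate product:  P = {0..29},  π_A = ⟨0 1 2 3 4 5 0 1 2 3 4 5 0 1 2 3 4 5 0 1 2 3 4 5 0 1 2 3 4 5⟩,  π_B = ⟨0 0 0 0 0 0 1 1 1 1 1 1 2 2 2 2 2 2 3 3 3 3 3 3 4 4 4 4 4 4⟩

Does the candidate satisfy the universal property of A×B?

|A|·|B| = 6·5 = 30;  |P| = 30
Check the pairing map k ↦ (π_A(k), π_B(k)):
  0 : (0,0)
  1 : (1,0)
  2 : (2,0)
  3 : (3,0)
  4 : (4,0)
  5 : (5,0)
  6 : (0,1)
  7 : (1,1)
  8 : (2,1)
  9 : (3,1)
  10 : (4,1)
  11 : (5,1)
  12 : (0,2)
  13 : (1,2)
  14 : (2,2)
  15 : (3,2)
  16 : (4,2)
  17 : (5,2)
  18 : (0,3)
  19 : (1,3)
  20 : (2,3)
  21 : (3,3)
  22 : (4,3)
  23 : (5,3)
  24 : (0,4)
  25 : (1,4)
  26 : (2,4)
  27 : (3,4)
  28 : (4,4)
  29 : (5,4)
distinct pairs in image: 30 / 30 needed
  → bijection onto A×B; projections well-typed.

Answer: VALID PRODUCT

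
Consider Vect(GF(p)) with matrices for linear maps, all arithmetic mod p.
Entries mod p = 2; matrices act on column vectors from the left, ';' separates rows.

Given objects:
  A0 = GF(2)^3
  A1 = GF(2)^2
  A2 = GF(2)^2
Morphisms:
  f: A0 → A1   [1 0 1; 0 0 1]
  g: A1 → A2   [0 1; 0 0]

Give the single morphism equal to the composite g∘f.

  e0=⟨1,0,0⟩ f→⟨1,0⟩ g→⟨0,0⟩
  e1=⟨0,1,0⟩ f→⟨0,0⟩ g→⟨0,0⟩
  e2=⟨0,0,1⟩ f→⟨1,1⟩ g→⟨1,0⟩
composite: [0 0 1; 0 0 0]

Answer: [0 0 1; 0 0 0]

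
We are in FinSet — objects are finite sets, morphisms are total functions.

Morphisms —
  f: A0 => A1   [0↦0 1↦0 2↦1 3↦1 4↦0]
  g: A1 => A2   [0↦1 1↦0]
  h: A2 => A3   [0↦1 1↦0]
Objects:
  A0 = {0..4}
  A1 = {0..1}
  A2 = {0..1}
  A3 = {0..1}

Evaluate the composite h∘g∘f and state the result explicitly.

  0 f=>0 g=>1 h=>0
  1 f=>0 g=>1 h=>0
  2 f=>1 g=>0 h=>1
  3 f=>1 g=>0 h=>1
  4 f=>0 g=>1 h=>0
⟦path⟧: [0↦0 1↦0 2↦1 3↦1 4↦0]

Answer: [0↦0 1↦0 2↦1 3↦1 4↦0]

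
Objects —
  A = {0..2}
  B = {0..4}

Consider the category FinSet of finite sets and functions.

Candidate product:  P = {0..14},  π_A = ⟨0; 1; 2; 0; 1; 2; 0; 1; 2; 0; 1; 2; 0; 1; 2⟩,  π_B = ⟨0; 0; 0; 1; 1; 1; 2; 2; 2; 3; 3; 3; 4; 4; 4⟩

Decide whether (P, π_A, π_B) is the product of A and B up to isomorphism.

|A|·|B| = 3·5 = 15;  |P| = 15
Check the pairing map k ↦ (π_A(k), π_B(k)):
  0 ↦ (0,0)
  1 ↦ (1,0)
  2 ↦ (2,0)
  3 ↦ (0,1)
  4 ↦ (1,1)
  5 ↦ (2,1)
  6 ↦ (0,2)
  7 ↦ (1,2)
  8 ↦ (2,2)
  9 ↦ (0,3)
  10 ↦ (1,3)
  11 ↦ (2,3)
  12 ↦ (0,4)
  13 ↦ (1,4)
  14 ↦ (2,4)
distinct pairs in image: 15 / 15 needed
  → bijection onto A×B; projections well-typed.

Answer: VALID PRODUCT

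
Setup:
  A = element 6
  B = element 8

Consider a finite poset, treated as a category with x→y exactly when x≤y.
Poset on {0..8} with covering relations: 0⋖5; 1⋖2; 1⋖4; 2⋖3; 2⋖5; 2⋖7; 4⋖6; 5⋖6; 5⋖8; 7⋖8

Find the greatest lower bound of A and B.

{x : x<=A ∧ x<=B} = {0,1,2,5}  (A=6, B=8)
  0 <= 5
  1 <= 5
  2 <= 5
  5 <= 5
glb = 5

Answer: A∧B = 5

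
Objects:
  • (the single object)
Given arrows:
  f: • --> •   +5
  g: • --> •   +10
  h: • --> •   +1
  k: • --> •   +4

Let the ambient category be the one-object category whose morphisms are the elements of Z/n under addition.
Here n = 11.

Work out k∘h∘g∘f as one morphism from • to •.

  0 +5≡5 +10≡4 +1≡5 +4≡9  (mod 11)
result: +9

Answer: +9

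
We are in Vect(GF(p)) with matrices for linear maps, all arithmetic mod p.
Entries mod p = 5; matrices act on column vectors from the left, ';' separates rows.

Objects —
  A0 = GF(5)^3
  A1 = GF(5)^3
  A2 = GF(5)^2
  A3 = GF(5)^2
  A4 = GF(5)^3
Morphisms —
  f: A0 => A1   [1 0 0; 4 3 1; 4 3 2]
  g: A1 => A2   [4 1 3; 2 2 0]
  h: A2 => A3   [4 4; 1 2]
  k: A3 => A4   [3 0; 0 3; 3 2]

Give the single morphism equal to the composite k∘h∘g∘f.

  e0=(1,0,0) f=>(1,4,4) g=>(0,0) h=>(0,0) k=>(0,0,0)
  e1=(0,1,0) f=>(0,3,3) g=>(2,1) h=>(2,4) k=>(1,2,4)
  e2=(0,0,1) f=>(0,1,2) g=>(2,2) h=>(1,1) k=>(3,3,0)
⟦path⟧: [0 1 3; 0 2 3; 0 4 0]

Answer: [0 1 3; 0 2 3; 0 4 0]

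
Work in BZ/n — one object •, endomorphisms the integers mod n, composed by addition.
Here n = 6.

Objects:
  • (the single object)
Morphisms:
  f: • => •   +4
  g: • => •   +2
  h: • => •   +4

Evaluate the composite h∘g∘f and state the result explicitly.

  0 +4≡4 +2≡0 +4≡4  (mod 6)
result: +4

Answer: +4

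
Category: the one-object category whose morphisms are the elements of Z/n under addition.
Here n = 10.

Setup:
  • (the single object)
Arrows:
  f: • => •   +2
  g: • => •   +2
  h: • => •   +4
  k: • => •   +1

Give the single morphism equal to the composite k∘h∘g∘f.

  0 +2≡2 +2≡4 +4≡8 +1≡9  (mod 10)
⟦path⟧: +9

Answer: +9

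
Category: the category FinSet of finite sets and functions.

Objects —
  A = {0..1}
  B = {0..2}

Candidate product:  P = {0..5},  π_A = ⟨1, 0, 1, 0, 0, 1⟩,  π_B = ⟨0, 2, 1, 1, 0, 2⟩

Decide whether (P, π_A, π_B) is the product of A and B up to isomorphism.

Answer: VALID PRODUCT

Derivation:
|A|·|B| = 2·3 = 6;  |P| = 6
Check the pairing map k ↦ (π_A(k), π_B(k)):
  0 : (1,0)
  1 : (0,2)
  2 : (1,1)
  3 : (0,1)
  4 : (0,0)
  5 : (1,2)
distinct pairs in image: 6 / 6 needed
  → bijection onto A×B; projections well-typed.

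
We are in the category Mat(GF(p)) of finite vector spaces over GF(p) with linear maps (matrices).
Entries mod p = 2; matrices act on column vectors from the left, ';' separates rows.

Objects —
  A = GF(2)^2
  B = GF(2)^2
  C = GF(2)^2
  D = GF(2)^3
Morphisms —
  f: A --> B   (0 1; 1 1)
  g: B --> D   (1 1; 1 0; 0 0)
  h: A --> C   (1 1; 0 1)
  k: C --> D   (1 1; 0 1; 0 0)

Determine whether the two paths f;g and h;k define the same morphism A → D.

Answer: COMMUTES

Work:
1) trace f;g:
  e0=[1,0] f-->[0,1] g-->[1,0,0]
  e1=[0,1] f-->[1,1] g-->[0,1,0]
  result₁ = (1 0; 0 1; 0 0)
2) trace h;k:
  e0=[1,0] h-->[1,0] k-->[1,0,0]
  e1=[0,1] h-->[1,1] k-->[0,1,0]
  result₂ = (1 0; 0 1; 0 0)
Equal? equal; square commutes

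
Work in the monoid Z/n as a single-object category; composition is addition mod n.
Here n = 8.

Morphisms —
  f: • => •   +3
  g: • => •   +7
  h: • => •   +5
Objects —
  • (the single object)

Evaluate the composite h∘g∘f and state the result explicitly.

  0 +3≡3 +7≡2 +5≡7  (mod 8)
result: +7

Answer: +7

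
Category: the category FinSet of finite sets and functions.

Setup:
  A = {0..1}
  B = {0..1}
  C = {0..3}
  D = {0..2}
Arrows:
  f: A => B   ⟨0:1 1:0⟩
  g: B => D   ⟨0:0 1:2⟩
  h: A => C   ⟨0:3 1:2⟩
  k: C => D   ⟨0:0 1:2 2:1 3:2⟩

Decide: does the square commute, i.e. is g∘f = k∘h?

1) trace f;g:
  0 f=>1 g=>2
  1 f=>0 g=>0
  composite₁ = ⟨0:2 1:0⟩
2) trace h;k:
  0 h=>3 k=>2
  1 h=>2 k=>1
  composite₂ = ⟨0:2 1:1⟩
Equal? NO — does not commute

Answer: DOES NOT COMMUTE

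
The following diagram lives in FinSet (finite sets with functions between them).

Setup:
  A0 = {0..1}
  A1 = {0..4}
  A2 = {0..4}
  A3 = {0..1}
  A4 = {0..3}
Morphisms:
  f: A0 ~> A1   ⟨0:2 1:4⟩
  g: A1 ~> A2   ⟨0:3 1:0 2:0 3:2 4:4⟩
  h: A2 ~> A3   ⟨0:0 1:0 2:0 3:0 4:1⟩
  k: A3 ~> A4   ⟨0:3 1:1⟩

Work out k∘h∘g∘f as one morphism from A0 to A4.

Answer: ⟨0:3 1:1⟩

Work:
  0 f~>2 g~>0 h~>0 k~>3
  1 f~>4 g~>4 h~>1 k~>1
⟦path⟧: ⟨0:3 1:1⟩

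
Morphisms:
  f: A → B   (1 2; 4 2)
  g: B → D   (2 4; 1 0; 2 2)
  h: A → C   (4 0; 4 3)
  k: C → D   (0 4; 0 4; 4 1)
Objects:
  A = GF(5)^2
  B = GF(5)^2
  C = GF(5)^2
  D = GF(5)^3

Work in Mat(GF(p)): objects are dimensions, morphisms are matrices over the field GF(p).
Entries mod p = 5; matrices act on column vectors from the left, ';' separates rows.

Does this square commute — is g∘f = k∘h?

Along f;g (path 1):
  e0=⟨1,0⟩ f→⟨1,4⟩ g→⟨3,1,0⟩
  e1=⟨0,1⟩ f→⟨2,2⟩ g→⟨2,2,3⟩
  composite₁ = (3 2; 1 2; 0 3)
Along h;k (path 2):
  e0=⟨1,0⟩ h→⟨4,4⟩ k→⟨1,1,0⟩
  e1=⟨0,1⟩ h→⟨0,3⟩ k→⟨2,2,3⟩
  composite₂ = (1 2; 1 2; 0 3)
Equal? differ; not commutative

Answer: DOES NOT COMMUTE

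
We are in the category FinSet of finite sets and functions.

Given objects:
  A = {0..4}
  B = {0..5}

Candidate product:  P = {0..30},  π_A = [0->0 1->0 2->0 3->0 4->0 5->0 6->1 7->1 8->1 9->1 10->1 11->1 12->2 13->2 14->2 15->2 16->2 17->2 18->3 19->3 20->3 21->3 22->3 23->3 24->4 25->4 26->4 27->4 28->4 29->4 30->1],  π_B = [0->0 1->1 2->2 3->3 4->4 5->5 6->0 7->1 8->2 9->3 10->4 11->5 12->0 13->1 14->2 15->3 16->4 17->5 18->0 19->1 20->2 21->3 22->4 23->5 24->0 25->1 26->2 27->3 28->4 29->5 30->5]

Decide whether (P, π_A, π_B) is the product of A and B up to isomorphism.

Answer: NOT A VALID PRODUCT — |P|=31 ≠ |A|·|B|=30

Trace:
|A|·|B| = 5·6 = 30;  |P| = 31
  → cardinalities differ; no bijection possible.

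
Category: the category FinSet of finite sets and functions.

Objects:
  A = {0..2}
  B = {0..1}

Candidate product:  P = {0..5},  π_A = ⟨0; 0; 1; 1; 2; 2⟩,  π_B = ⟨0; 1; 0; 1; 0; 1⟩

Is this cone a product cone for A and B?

Answer: VALID PRODUCT

Work:
|A|·|B| = 3·2 = 6;  |P| = 6
Check the pairing map k ↦ (π_A(k), π_B(k)):
  0 -> (0,0)
  1 -> (0,1)
  2 -> (1,0)
  3 -> (1,1)
  4 -> (2,0)
  5 -> (2,1)
distinct pairs in image: 6 / 6 needed
  → bijection onto A×B; projections well-typed.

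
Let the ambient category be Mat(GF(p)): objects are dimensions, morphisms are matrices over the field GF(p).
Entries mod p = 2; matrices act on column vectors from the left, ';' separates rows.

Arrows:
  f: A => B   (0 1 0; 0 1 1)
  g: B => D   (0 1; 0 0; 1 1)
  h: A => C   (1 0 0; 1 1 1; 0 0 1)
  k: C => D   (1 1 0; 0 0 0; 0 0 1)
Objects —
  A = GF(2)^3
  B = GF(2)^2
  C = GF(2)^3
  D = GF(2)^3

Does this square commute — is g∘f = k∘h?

Path 1 = f;g:
  e0=(1,0,0) f=>(0,0) g=>(0,0,0)
  e1=(0,1,0) f=>(1,1) g=>(1,0,0)
  e2=(0,0,1) f=>(0,1) g=>(1,0,1)
  ⟦path⟧₁ = (0 1 1; 0 0 0; 0 0 1)
Path 2 = h;k:
  e0=(1,0,0) h=>(1,1,0) k=>(0,0,0)
  e1=(0,1,0) h=>(0,1,0) k=>(1,0,0)
  e2=(0,0,1) h=>(0,1,1) k=>(1,0,1)
  ⟦path⟧₂ = (0 1 1; 0 0 0; 0 0 1)
Equal? same morphism ✓

Answer: COMMUTES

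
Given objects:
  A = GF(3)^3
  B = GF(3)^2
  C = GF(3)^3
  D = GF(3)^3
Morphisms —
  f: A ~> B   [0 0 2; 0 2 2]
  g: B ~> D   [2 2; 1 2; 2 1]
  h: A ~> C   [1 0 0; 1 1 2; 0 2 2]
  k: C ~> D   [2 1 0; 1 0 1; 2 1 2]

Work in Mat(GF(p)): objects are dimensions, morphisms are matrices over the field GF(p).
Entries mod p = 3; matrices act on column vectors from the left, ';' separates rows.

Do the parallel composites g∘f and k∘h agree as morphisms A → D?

Along f;g (path 1):
  e0=[1,0,0] f~>[0,0] g~>[0,0,0]
  e1=[0,1,0] f~>[0,2] g~>[1,1,2]
  e2=[0,0,1] f~>[2,2] g~>[2,0,0]
  composite₁ = [0 1 2; 0 1 0; 0 2 0]
Along h;k (path 2):
  e0=[1,0,0] h~>[1,1,0] k~>[0,1,0]
  e1=[0,1,0] h~>[0,1,2] k~>[1,2,2]
  e2=[0,0,1] h~>[0,2,2] k~>[2,2,0]
  composite₂ = [0 1 2; 1 2 2; 0 2 0]
Equal? differ; not commutative

Answer: DOES NOT COMMUTE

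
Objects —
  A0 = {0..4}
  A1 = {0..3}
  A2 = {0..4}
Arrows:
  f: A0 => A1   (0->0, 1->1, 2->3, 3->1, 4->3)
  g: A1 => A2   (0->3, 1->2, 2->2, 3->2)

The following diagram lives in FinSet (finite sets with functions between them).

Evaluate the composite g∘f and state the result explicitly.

  0 f=>0 g=>3
  1 f=>1 g=>2
  2 f=>3 g=>2
  3 f=>1 g=>2
  4 f=>3 g=>2
⟦path⟧: (0->3, 1->2, 2->2, 3->2, 4->2)

Answer: (0->3, 1->2, 2->2, 3->2, 4->2)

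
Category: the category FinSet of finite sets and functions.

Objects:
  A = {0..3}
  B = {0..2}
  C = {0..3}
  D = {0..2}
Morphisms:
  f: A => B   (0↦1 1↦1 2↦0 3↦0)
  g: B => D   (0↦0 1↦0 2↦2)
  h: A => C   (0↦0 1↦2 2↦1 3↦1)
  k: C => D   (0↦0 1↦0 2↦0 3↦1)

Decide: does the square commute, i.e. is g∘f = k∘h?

Answer: COMMUTES

Work:
Along f;g (path 1):
  0 f=>1 g=>0
  1 f=>1 g=>0
  2 f=>0 g=>0
  3 f=>0 g=>0
  composite₁ = (0↦0 1↦0 2↦0 3↦0)
Along h;k (path 2):
  0 h=>0 k=>0
  1 h=>2 k=>0
  2 h=>1 k=>0
  3 h=>1 k=>0
  composite₂ = (0↦0 1↦0 2↦0 3↦0)
Equal? YES — commutes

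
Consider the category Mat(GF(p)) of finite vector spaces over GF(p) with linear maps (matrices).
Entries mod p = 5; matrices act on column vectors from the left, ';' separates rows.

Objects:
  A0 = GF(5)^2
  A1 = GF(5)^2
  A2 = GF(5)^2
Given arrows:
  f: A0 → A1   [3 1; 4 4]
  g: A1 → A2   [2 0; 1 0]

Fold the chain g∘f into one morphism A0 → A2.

Answer: [1 2; 3 1]

Derivation:
  e0=(1,0) f→(3,4) g→(1,3)
  e1=(0,1) f→(1,4) g→(2,1)
result: [1 2; 3 1]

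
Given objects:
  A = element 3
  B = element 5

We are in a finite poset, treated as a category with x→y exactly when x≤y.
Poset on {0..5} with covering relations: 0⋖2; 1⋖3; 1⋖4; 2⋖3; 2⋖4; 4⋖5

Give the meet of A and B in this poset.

Lower bounds of A=3 and B=5: {0,1,2}
  maximal lower bounds 1 and 2 are incomparable: neither 1<=2 nor 2<=1
→ no greatest lower bound exists

Answer: NO MEET EXISTS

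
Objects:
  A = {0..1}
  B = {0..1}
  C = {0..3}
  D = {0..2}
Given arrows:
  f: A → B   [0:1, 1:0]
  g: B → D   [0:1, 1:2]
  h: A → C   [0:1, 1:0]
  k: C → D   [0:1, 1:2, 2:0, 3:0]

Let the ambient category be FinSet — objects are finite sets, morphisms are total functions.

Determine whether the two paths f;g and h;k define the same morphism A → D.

Answer: COMMUTES

Work:
Path 1 = f;g:
  0 f→1 g→2
  1 f→0 g→1
  composite₁ = [0:2, 1:1]
Path 2 = h;k:
  0 h→1 k→2
  1 h→0 k→1
  composite₂ = [0:2, 1:1]
Equal? same morphism ✓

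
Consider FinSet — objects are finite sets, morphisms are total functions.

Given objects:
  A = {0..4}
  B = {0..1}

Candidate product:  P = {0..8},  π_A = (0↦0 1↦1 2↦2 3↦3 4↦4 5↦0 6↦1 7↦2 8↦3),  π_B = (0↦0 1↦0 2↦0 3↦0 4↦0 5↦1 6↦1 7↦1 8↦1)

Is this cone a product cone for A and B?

Answer: NOT A VALID PRODUCT — |P|=9 ≠ |A|·|B|=10

Trace:
|A|·|B| = 5·2 = 10;  |P| = 9
  → cardinalities differ; no bijection possible.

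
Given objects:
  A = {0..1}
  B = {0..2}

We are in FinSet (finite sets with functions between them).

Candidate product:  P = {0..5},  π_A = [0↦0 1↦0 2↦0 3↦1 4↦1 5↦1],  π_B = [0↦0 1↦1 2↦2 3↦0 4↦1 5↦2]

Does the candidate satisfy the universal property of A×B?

Answer: VALID PRODUCT

Trace:
|A|·|B| = 2·3 = 6;  |P| = 6
Check the pairing map k ↦ (π_A(k), π_B(k)):
  0 ↦ (0,0)
  1 ↦ (0,1)
  2 ↦ (0,2)
  3 ↦ (1,0)
  4 ↦ (1,1)
  5 ↦ (1,2)
distinct pairs in image: 6 / 6 needed
  → bijection onto A×B; projections well-typed.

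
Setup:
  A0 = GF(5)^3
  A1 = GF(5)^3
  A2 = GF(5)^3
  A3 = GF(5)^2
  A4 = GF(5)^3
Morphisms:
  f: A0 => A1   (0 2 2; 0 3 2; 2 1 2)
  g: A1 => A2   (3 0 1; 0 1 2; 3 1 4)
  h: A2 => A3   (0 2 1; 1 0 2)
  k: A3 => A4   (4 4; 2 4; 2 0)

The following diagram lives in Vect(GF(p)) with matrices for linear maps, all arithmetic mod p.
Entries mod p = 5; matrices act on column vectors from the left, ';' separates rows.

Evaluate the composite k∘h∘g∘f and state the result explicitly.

Answer: (1 4 2; 4 3 1; 2 1 1)

Work:
  e0=⟨1,0,0⟩ f=>⟨0,0,2⟩ g=>⟨2,4,3⟩ h=>⟨1,3⟩ k=>⟨1,4,2⟩
  e1=⟨0,1,0⟩ f=>⟨2,3,1⟩ g=>⟨2,0,3⟩ h=>⟨3,3⟩ k=>⟨4,3,1⟩
  e2=⟨0,0,1⟩ f=>⟨2,2,2⟩ g=>⟨3,1,1⟩ h=>⟨3,0⟩ k=>⟨2,1,1⟩
⟦path⟧: (1 4 2; 4 3 1; 2 1 1)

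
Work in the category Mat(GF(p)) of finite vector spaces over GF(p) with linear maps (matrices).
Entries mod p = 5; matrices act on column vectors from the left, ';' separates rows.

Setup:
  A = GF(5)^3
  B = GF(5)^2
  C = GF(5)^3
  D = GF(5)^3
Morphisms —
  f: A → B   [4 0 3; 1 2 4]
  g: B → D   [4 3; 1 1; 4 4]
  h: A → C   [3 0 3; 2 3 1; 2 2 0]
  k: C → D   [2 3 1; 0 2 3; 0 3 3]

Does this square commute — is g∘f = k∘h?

1) trace f;g:
  e0=[1,0,0] f→[4,1] g→[4,0,0]
  e1=[0,1,0] f→[0,2] g→[1,2,3]
  e2=[0,0,1] f→[3,4] g→[4,2,3]
  result₁ = [4 1 4; 0 2 2; 0 3 3]
2) trace h;k:
  e0=[1,0,0] h→[3,2,2] k→[4,0,2]
  e1=[0,1,0] h→[0,3,2] k→[1,2,0]
  e2=[0,0,1] h→[3,1,0] k→[4,2,3]
  result₂ = [4 1 4; 0 2 2; 2 0 3]
Equal? differ; not commutative

Answer: DOES NOT COMMUTE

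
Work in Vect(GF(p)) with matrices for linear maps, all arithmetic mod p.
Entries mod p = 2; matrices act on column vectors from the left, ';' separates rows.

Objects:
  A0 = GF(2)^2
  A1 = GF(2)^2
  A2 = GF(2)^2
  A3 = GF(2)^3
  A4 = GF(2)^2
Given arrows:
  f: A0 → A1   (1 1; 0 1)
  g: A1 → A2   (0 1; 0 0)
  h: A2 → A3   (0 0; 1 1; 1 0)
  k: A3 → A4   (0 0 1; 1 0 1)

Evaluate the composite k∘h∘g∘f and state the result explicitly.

Answer: (0 1; 0 1)

Work:
  e0=[1,0] f→[1,0] g→[0,0] h→[0,0,0] k→[0,0]
  e1=[0,1] f→[1,1] g→[1,0] h→[0,1,1] k→[1,1]
composite: (0 1; 0 1)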